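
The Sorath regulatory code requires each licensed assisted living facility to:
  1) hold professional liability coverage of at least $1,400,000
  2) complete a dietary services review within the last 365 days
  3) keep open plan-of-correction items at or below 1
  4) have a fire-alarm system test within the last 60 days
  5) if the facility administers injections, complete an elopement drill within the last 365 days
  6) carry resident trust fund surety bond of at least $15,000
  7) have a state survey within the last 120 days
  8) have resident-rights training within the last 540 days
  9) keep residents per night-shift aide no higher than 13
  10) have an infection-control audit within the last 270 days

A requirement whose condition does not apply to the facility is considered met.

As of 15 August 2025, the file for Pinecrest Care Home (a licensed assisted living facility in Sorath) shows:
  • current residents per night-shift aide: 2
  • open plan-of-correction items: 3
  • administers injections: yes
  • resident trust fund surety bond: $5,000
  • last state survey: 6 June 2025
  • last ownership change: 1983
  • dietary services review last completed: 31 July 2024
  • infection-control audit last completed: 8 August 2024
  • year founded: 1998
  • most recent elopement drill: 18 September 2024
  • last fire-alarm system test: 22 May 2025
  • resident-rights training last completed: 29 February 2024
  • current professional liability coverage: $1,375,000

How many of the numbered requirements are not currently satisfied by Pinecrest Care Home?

1. professional liability coverage $1,375,000 < $1,400,000 → not met
2. dietary services review 380 days ago vs limit 365 → not met
3. open plan-of-correction items 3 > 1 → not met
4. fire-alarm system test 85 days ago vs limit 60 → not met
5. condition 'administers injections' holds; elopement drill 331 days ago vs limit 365 → met
6. resident trust fund surety bond $5,000 < $15,000 → not met
7. state survey 70 days ago vs limit 120 → met
8. resident-rights training 533 days ago vs limit 540 → met
9. residents per night-shift aide 2 ≤ 13 → met
10. infection-control audit 372 days ago vs limit 270 → not met
Not met: 6 of 10

6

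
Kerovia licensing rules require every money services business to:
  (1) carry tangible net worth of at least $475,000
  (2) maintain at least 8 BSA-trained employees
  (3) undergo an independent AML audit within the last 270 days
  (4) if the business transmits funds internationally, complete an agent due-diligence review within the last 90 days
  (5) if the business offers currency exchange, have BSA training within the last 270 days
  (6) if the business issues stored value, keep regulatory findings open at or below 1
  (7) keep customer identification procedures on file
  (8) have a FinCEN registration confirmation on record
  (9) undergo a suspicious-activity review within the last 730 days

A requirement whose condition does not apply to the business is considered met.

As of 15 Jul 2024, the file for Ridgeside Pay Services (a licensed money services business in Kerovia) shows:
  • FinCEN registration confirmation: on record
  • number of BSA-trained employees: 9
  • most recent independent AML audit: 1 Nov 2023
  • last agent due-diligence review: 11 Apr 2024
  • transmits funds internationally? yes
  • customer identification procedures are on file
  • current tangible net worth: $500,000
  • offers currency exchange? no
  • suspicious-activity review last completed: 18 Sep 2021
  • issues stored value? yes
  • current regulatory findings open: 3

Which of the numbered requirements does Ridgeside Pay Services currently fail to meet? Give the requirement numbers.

4, 6, 9

1. tangible net worth $500,000 ≥ $475,000 → met
2. BSA-trained employees 9 ≥ 8 → met
3. independent AML audit 257 days ago vs limit 270 → met
4. condition 'transmits funds internationally' holds; agent due-diligence review 95 days ago vs limit 90 → not met
5. condition 'offers currency exchange' does not hold → requirement n/a → met
6. condition 'issues stored value' holds; regulatory findings open 3 > 1 → not met
7. customer identification procedures present → met
8. FinCEN registration confirmation present → met
9. suspicious-activity review 1031 days ago vs limit 730 → not met
Not met: 4, 6, 9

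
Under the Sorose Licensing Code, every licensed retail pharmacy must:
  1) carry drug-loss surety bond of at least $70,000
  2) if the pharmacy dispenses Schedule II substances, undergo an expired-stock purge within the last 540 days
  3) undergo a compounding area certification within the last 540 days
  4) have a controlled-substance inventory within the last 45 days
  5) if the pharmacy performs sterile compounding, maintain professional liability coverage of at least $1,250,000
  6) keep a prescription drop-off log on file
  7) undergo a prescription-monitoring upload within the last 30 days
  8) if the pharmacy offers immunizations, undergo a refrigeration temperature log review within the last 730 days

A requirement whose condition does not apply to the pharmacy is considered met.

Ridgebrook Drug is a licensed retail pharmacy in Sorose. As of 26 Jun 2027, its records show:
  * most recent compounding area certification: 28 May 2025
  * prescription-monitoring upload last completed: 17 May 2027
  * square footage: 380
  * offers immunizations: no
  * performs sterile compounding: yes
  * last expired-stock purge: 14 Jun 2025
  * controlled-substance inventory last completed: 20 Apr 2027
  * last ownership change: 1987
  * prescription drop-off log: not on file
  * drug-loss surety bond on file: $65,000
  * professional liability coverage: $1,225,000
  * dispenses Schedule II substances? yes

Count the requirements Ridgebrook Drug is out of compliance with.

7

1. drug-loss surety bond $65,000 < $70,000 → not met
2. condition 'dispenses Schedule II substances' holds; expired-stock purge 742 days ago vs limit 540 → not met
3. compounding area certification 759 days ago vs limit 540 → not met
4. controlled-substance inventory 67 days ago vs limit 45 → not met
5. condition 'performs sterile compounding' holds; professional liability coverage $1,225,000 < $1,250,000 → not met
6. prescription drop-off log absent → not met
7. prescription-monitoring upload 40 days ago vs limit 30 → not met
8. condition 'offers immunizations' does not hold → requirement n/a → met
Not met: 7 of 8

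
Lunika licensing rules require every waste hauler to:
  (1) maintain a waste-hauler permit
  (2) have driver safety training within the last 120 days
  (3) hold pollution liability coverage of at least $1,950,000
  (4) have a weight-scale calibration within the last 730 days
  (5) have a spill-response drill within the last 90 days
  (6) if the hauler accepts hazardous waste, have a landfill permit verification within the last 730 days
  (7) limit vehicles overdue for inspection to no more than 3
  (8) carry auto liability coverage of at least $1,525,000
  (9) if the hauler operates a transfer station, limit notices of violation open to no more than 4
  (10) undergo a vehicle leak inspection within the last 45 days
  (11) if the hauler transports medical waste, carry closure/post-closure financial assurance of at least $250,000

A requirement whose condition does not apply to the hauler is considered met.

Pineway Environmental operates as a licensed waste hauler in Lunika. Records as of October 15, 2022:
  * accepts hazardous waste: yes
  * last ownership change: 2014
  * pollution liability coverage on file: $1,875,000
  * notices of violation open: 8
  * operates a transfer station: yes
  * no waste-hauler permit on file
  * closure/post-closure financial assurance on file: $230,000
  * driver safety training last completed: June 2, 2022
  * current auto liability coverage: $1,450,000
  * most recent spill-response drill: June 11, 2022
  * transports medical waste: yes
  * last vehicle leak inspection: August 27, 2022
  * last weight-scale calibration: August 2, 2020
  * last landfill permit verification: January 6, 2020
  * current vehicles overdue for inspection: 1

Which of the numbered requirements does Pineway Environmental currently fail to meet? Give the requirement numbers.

1, 2, 3, 4, 5, 6, 8, 9, 10, 11

1. waste-hauler permit absent → not met
2. driver safety training 135 days ago vs limit 120 → not met
3. pollution liability coverage $1,875,000 < $1,950,000 → not met
4. weight-scale calibration 804 days ago vs limit 730 → not met
5. spill-response drill 126 days ago vs limit 90 → not met
6. condition 'accepts hazardous waste' holds; landfill permit verification 1013 days ago vs limit 730 → not met
7. vehicles overdue for inspection 1 ≤ 3 → met
8. auto liability coverage $1,450,000 < $1,525,000 → not met
9. condition 'operates a transfer station' holds; notices of violation open 8 > 4 → not met
10. vehicle leak inspection 49 days ago vs limit 45 → not met
11. condition 'transports medical waste' holds; closure/post-closure financial assurance $230,000 < $250,000 → not met
Not met: 1, 2, 3, 4, 5, 6, 8, 9, 10, 11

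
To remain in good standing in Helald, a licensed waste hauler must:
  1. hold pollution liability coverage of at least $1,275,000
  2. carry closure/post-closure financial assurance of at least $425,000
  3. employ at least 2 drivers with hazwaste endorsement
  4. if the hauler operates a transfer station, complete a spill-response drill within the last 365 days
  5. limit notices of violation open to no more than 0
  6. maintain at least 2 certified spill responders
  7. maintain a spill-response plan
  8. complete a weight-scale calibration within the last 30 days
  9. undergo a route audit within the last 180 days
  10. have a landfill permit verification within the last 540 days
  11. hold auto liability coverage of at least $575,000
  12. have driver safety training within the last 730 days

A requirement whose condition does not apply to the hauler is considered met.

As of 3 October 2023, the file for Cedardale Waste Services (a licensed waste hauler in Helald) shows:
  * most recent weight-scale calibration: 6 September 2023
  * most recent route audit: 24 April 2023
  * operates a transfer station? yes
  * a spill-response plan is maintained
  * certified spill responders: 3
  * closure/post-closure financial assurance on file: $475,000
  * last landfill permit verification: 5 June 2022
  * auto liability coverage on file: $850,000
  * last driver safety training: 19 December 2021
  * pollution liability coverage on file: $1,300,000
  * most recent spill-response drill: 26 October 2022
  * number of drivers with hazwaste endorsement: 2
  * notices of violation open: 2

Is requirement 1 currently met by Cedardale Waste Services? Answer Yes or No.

Yes

1. pollution liability coverage $1,300,000 ≥ $1,275,000 → met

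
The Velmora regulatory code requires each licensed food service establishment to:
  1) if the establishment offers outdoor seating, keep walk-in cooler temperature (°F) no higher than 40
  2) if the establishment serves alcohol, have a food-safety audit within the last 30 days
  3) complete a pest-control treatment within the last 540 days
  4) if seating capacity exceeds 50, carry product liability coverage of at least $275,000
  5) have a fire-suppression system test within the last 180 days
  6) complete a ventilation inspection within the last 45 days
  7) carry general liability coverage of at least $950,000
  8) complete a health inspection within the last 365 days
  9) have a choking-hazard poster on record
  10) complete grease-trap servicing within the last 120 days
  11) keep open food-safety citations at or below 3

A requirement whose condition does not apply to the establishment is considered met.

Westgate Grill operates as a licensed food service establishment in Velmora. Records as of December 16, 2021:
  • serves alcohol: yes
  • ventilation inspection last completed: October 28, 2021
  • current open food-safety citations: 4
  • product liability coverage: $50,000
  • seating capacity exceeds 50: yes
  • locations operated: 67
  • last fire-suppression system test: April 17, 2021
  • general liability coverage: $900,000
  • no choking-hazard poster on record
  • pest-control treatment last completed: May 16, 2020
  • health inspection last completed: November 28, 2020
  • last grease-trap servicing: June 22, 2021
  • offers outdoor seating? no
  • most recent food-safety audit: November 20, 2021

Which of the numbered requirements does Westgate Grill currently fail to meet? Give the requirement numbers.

1. condition 'offers outdoor seating' does not hold → requirement n/a → met
2. condition 'serves alcohol' holds; food-safety audit 26 days ago vs limit 30 → met
3. pest-control treatment 579 days ago vs limit 540 → not met
4. condition 'seating capacity exceeds 50' holds; product liability coverage $50,000 < $275,000 → not met
5. fire-suppression system test 243 days ago vs limit 180 → not met
6. ventilation inspection 49 days ago vs limit 45 → not met
7. general liability coverage $900,000 < $950,000 → not met
8. health inspection 383 days ago vs limit 365 → not met
9. choking-hazard poster absent → not met
10. grease-trap servicing 177 days ago vs limit 120 → not met
11. open food-safety citations 4 > 3 → not met
Not met: 3, 4, 5, 6, 7, 8, 9, 10, 11

3, 4, 5, 6, 7, 8, 9, 10, 11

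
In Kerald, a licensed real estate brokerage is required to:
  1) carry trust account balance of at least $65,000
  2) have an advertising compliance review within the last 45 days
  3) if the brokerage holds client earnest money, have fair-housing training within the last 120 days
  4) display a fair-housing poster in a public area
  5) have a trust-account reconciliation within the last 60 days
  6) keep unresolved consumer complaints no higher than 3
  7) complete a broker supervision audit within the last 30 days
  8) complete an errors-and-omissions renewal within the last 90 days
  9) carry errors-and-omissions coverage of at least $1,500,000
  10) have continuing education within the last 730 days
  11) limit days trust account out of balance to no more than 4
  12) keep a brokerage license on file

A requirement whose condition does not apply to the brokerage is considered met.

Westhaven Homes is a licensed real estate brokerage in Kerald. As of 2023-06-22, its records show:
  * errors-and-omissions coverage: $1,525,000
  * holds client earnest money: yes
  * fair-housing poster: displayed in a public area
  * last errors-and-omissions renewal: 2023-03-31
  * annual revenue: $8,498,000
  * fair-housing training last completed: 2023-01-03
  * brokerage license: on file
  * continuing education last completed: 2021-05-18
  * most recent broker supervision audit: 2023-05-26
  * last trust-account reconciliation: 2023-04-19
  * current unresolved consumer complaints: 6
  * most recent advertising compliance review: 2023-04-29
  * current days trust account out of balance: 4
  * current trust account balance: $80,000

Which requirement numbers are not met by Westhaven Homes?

2, 3, 5, 6, 10

1. trust account balance $80,000 ≥ $65,000 → met
2. advertising compliance review 54 days ago vs limit 45 → not met
3. condition 'holds client earnest money' holds; fair-housing training 170 days ago vs limit 120 → not met
4. fair-housing poster present → met
5. trust-account reconciliation 64 days ago vs limit 60 → not met
6. unresolved consumer complaints 6 > 3 → not met
7. broker supervision audit 27 days ago vs limit 30 → met
8. errors-and-omissions renewal 83 days ago vs limit 90 → met
9. errors-and-omissions coverage $1,525,000 ≥ $1,500,000 → met
10. continuing education 765 days ago vs limit 730 → not met
11. days trust account out of balance 4 ≤ 4 → met
12. brokerage license present → met
Not met: 2, 3, 5, 6, 10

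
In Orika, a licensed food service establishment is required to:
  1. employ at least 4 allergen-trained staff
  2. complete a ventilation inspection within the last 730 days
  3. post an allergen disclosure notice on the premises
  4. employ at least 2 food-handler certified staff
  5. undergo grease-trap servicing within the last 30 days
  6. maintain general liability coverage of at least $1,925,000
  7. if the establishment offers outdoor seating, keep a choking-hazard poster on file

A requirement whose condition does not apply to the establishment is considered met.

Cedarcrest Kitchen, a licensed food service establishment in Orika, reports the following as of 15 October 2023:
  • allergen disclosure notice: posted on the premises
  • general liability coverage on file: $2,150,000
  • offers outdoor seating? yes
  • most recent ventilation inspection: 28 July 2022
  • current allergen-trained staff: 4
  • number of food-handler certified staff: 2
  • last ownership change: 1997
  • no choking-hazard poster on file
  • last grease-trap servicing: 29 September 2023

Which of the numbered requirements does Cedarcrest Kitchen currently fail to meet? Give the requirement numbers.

1. allergen-trained staff 4 ≥ 4 → met
2. ventilation inspection 444 days ago vs limit 730 → met
3. allergen disclosure notice present → met
4. food-handler certified staff 2 ≥ 2 → met
5. grease-trap servicing 16 days ago vs limit 30 → met
6. general liability coverage $2,150,000 ≥ $1,925,000 → met
7. condition 'offers outdoor seating' holds; choking-hazard poster absent → not met
Not met: 7

7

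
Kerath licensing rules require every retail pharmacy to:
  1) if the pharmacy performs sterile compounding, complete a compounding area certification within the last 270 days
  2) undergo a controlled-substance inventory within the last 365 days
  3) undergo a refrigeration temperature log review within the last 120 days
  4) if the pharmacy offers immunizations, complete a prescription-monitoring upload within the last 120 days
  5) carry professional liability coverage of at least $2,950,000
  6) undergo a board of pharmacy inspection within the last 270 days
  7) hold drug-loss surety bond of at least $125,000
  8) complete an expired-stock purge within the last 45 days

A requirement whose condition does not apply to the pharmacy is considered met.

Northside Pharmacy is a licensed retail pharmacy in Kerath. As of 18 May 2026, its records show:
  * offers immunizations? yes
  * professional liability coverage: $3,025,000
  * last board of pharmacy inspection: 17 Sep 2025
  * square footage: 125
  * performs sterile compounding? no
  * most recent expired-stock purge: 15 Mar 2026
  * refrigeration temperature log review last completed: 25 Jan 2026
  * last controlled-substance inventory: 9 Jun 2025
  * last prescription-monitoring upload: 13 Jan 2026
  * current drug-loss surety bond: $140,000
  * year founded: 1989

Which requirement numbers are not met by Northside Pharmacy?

4, 8

1. condition 'performs sterile compounding' does not hold → requirement n/a → met
2. controlled-substance inventory 343 days ago vs limit 365 → met
3. refrigeration temperature log review 113 days ago vs limit 120 → met
4. condition 'offers immunizations' holds; prescription-monitoring upload 125 days ago vs limit 120 → not met
5. professional liability coverage $3,025,000 ≥ $2,950,000 → met
6. board of pharmacy inspection 243 days ago vs limit 270 → met
7. drug-loss surety bond $140,000 ≥ $125,000 → met
8. expired-stock purge 64 days ago vs limit 45 → not met
Not met: 4, 8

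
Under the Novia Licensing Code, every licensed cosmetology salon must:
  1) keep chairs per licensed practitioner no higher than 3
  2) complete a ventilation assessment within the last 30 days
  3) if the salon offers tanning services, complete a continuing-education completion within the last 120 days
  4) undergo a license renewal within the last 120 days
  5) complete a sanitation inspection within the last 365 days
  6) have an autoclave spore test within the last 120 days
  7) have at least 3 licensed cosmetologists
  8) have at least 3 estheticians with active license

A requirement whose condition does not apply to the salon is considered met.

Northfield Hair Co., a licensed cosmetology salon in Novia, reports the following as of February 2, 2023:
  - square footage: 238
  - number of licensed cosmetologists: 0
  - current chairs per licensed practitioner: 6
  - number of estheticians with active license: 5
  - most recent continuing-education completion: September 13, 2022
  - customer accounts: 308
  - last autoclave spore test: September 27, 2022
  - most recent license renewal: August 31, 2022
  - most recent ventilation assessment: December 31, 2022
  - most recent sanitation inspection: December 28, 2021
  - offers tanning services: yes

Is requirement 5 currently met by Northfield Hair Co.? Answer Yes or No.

No

5. sanitation inspection 401 days ago vs limit 365 → not met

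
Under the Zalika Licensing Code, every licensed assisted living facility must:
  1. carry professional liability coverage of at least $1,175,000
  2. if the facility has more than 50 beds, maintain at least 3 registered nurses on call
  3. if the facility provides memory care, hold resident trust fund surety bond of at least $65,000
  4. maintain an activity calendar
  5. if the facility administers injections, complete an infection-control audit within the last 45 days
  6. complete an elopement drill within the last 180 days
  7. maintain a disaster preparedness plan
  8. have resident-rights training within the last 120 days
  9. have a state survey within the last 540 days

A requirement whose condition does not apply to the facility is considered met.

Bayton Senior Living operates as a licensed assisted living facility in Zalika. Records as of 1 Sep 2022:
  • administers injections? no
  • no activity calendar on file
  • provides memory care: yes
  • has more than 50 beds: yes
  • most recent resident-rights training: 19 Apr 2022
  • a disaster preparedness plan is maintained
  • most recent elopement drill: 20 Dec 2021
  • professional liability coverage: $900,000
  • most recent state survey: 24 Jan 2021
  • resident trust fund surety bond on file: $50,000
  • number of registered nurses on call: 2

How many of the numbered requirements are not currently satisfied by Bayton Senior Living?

1. professional liability coverage $900,000 < $1,175,000 → not met
2. condition 'has more than 50 beds' holds; registered nurses on call 2 < 3 → not met
3. condition 'provides memory care' holds; resident trust fund surety bond $50,000 < $65,000 → not met
4. activity calendar absent → not met
5. condition 'administers injections' does not hold → requirement n/a → met
6. elopement drill 255 days ago vs limit 180 → not met
7. disaster preparedness plan present → met
8. resident-rights training 135 days ago vs limit 120 → not met
9. state survey 585 days ago vs limit 540 → not met
Not met: 7 of 9

7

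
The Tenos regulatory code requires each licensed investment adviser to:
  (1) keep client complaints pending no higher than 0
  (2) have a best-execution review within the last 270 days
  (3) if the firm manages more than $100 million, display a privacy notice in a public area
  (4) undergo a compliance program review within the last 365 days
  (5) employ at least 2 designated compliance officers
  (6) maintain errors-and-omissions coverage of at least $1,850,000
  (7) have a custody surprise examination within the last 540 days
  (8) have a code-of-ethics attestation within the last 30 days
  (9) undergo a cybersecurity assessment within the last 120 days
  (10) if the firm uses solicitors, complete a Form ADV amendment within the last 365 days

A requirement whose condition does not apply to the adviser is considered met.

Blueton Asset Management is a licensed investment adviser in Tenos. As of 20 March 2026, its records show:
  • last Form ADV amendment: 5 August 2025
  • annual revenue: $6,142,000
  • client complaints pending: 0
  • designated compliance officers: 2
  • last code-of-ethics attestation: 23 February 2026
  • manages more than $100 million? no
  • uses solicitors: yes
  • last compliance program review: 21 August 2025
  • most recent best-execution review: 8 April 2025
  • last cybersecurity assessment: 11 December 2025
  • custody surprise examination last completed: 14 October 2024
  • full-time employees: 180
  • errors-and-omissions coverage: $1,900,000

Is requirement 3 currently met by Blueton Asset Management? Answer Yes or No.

3. condition 'manages more than $100 million' does not hold → requirement n/a → met

Yes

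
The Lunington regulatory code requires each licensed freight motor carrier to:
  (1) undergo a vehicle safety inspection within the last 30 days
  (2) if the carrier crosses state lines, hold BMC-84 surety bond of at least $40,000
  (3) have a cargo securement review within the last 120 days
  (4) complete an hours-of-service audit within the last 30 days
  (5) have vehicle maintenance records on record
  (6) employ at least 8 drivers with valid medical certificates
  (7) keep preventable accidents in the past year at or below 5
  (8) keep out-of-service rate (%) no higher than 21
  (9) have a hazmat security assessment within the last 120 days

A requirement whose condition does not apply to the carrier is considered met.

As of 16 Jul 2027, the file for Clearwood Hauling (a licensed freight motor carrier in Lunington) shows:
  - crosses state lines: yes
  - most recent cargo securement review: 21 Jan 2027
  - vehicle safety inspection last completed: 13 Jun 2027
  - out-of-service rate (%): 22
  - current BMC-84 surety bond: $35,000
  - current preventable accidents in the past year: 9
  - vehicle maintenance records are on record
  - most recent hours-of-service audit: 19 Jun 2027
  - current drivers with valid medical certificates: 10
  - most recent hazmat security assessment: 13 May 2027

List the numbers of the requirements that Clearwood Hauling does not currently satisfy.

1. vehicle safety inspection 33 days ago vs limit 30 → not met
2. condition 'crosses state lines' holds; BMC-84 surety bond $35,000 < $40,000 → not met
3. cargo securement review 176 days ago vs limit 120 → not met
4. hours-of-service audit 27 days ago vs limit 30 → met
5. vehicle maintenance records present → met
6. drivers with valid medical certificates 10 ≥ 8 → met
7. preventable accidents in the past year 9 > 5 → not met
8. out-of-service rate (%) 22 > 21 → not met
9. hazmat security assessment 64 days ago vs limit 120 → met
Not met: 1, 2, 3, 7, 8

1, 2, 3, 7, 8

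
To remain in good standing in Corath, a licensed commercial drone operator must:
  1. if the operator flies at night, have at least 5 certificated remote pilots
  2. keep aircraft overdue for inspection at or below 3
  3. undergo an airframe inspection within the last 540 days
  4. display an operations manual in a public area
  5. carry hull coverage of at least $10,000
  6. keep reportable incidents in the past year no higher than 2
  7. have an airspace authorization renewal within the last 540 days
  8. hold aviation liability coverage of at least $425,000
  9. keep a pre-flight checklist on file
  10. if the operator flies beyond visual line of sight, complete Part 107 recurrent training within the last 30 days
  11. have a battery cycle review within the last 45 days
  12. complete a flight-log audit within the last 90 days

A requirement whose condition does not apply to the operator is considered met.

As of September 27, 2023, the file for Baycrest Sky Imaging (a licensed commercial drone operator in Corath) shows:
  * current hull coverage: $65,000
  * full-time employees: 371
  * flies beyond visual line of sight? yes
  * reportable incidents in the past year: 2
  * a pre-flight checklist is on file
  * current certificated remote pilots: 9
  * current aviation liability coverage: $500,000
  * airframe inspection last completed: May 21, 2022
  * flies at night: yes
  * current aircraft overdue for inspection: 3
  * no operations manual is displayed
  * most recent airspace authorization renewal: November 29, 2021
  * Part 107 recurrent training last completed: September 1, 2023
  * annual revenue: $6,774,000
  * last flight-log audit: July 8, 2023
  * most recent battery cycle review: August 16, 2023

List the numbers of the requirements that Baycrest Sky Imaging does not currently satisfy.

4, 7

1. condition 'flies at night' holds; certificated remote pilots 9 ≥ 5 → met
2. aircraft overdue for inspection 3 ≤ 3 → met
3. airframe inspection 494 days ago vs limit 540 → met
4. operations manual absent → not met
5. hull coverage $65,000 ≥ $10,000 → met
6. reportable incidents in the past year 2 ≤ 2 → met
7. airspace authorization renewal 667 days ago vs limit 540 → not met
8. aviation liability coverage $500,000 ≥ $425,000 → met
9. pre-flight checklist present → met
10. condition 'flies beyond visual line of sight' holds; Part 107 recurrent training 26 days ago vs limit 30 → met
11. battery cycle review 42 days ago vs limit 45 → met
12. flight-log audit 81 days ago vs limit 90 → met
Not met: 4, 7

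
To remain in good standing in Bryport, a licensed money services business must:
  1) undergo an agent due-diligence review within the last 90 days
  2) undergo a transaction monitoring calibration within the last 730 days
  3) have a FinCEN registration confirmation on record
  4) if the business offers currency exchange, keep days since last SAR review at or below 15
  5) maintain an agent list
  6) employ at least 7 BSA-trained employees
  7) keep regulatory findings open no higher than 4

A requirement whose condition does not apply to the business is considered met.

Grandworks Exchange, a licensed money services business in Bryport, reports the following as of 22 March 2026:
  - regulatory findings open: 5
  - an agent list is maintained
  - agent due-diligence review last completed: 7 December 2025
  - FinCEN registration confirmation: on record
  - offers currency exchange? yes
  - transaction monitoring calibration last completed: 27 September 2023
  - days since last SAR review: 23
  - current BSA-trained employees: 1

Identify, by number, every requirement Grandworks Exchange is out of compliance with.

1. agent due-diligence review 105 days ago vs limit 90 → not met
2. transaction monitoring calibration 907 days ago vs limit 730 → not met
3. FinCEN registration confirmation present → met
4. condition 'offers currency exchange' holds; days since last SAR review 23 > 15 → not met
5. agent list present → met
6. BSA-trained employees 1 < 7 → not met
7. regulatory findings open 5 > 4 → not met
Not met: 1, 2, 4, 6, 7

1, 2, 4, 6, 7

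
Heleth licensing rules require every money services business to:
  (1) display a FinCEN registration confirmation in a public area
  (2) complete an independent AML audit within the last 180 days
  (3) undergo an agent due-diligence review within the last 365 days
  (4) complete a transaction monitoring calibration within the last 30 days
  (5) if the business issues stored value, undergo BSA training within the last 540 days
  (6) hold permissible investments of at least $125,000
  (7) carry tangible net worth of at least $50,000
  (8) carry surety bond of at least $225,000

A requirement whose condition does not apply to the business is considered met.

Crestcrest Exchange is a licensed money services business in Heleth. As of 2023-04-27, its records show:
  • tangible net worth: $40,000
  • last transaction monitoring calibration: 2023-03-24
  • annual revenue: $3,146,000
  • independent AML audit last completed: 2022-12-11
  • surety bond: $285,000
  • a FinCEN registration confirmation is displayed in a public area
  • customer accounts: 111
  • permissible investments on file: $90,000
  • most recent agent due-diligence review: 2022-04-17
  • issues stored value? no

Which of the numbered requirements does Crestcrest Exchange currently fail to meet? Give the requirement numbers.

1. FinCEN registration confirmation present → met
2. independent AML audit 137 days ago vs limit 180 → met
3. agent due-diligence review 375 days ago vs limit 365 → not met
4. transaction monitoring calibration 34 days ago vs limit 30 → not met
5. condition 'issues stored value' does not hold → requirement n/a → met
6. permissible investments $90,000 < $125,000 → not met
7. tangible net worth $40,000 < $50,000 → not met
8. surety bond $285,000 ≥ $225,000 → met
Not met: 3, 4, 6, 7

3, 4, 6, 7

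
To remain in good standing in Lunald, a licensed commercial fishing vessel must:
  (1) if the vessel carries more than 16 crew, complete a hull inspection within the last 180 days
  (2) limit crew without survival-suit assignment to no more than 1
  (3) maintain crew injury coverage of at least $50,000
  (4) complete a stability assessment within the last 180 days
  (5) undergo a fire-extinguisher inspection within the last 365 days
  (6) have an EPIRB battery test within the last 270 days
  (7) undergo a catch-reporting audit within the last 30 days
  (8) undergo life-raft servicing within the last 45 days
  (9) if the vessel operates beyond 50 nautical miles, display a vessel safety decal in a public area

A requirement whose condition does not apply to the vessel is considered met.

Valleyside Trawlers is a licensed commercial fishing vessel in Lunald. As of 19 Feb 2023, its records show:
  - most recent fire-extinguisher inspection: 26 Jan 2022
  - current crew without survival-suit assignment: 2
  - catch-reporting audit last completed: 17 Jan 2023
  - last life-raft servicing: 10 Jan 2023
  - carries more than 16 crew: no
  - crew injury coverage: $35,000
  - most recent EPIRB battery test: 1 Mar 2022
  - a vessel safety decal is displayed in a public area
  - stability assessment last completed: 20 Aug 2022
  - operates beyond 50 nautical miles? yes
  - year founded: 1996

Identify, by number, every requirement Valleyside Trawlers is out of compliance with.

1. condition 'carries more than 16 crew' does not hold → requirement n/a → met
2. crew without survival-suit assignment 2 > 1 → not met
3. crew injury coverage $35,000 < $50,000 → not met
4. stability assessment 183 days ago vs limit 180 → not met
5. fire-extinguisher inspection 389 days ago vs limit 365 → not met
6. EPIRB battery test 355 days ago vs limit 270 → not met
7. catch-reporting audit 33 days ago vs limit 30 → not met
8. life-raft servicing 40 days ago vs limit 45 → met
9. condition 'operates beyond 50 nautical miles' holds; vessel safety decal present → met
Not met: 2, 3, 4, 5, 6, 7

2, 3, 4, 5, 6, 7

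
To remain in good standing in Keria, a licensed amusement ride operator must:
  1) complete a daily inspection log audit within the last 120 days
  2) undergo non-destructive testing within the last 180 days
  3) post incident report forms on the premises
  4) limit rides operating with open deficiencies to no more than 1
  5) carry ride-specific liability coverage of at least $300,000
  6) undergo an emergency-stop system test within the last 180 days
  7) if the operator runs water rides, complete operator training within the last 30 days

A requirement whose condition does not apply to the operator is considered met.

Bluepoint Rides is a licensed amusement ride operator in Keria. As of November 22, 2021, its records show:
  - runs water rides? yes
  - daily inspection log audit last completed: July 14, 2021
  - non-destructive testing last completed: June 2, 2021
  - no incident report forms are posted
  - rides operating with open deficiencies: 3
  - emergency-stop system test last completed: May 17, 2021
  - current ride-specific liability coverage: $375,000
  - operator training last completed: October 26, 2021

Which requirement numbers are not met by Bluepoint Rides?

1, 3, 4, 6

1. daily inspection log audit 131 days ago vs limit 120 → not met
2. non-destructive testing 173 days ago vs limit 180 → met
3. incident report forms absent → not met
4. rides operating with open deficiencies 3 > 1 → not met
5. ride-specific liability coverage $375,000 ≥ $300,000 → met
6. emergency-stop system test 189 days ago vs limit 180 → not met
7. condition 'runs water rides' holds; operator training 27 days ago vs limit 30 → met
Not met: 1, 3, 4, 6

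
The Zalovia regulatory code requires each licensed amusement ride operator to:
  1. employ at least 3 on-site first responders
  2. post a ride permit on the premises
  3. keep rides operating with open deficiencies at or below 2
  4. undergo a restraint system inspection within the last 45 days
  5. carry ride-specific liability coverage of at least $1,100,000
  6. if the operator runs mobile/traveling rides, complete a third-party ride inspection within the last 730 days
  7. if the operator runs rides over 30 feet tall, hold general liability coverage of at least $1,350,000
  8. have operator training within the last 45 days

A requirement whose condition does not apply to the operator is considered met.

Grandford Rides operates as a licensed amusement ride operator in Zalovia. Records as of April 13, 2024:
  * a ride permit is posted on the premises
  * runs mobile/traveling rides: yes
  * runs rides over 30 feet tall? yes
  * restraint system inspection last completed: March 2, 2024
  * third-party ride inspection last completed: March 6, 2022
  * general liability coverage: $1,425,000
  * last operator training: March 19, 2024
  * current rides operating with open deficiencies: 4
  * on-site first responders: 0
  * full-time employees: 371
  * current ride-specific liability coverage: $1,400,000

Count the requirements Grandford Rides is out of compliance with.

1. on-site first responders 0 < 3 → not met
2. ride permit present → met
3. rides operating with open deficiencies 4 > 2 → not met
4. restraint system inspection 42 days ago vs limit 45 → met
5. ride-specific liability coverage $1,400,000 ≥ $1,100,000 → met
6. condition 'runs mobile/traveling rides' holds; third-party ride inspection 769 days ago vs limit 730 → not met
7. condition 'runs rides over 30 feet tall' holds; general liability coverage $1,425,000 ≥ $1,350,000 → met
8. operator training 25 days ago vs limit 45 → met
Not met: 3 of 8

3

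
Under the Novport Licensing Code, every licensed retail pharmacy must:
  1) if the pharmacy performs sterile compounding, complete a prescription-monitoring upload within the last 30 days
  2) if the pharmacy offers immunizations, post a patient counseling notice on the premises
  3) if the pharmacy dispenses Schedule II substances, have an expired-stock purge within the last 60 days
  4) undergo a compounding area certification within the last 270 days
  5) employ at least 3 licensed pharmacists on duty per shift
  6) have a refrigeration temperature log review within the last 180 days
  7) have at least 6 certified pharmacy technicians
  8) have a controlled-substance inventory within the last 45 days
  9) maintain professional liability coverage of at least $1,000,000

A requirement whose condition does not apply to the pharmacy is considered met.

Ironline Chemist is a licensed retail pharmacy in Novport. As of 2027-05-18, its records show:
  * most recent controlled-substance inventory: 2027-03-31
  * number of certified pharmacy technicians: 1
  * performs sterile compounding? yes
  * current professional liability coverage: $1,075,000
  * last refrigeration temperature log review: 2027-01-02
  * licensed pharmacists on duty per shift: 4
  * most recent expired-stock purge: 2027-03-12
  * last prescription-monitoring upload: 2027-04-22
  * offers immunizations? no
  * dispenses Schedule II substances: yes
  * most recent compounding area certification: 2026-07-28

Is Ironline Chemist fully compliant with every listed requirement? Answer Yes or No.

No

1. condition 'performs sterile compounding' holds; prescription-monitoring upload 26 days ago vs limit 30 → met
2. condition 'offers immunizations' does not hold → requirement n/a → met
3. condition 'dispenses Schedule II substances' holds; expired-stock purge 67 days ago vs limit 60 → not met
4. compounding area certification 294 days ago vs limit 270 → not met
5. licensed pharmacists on duty per shift 4 ≥ 3 → met
6. refrigeration temperature log review 136 days ago vs limit 180 → met
7. certified pharmacy technicians 1 < 6 → not met
8. controlled-substance inventory 48 days ago vs limit 45 → not met
9. professional liability coverage $1,075,000 ≥ $1,000,000 → met
Not met: 3, 4, 7, 8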